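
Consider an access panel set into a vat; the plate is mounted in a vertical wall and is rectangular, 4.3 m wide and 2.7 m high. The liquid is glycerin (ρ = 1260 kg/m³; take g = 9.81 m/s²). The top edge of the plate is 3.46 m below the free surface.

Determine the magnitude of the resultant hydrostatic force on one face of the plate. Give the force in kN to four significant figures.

γ = ρg = 1260 × 9.81 / 1000 = 12.3606 kN/m³.
The centroid lies 2.7/2 = 1.35 m below the top edge, so the centroid depth is h_c = 3.46 + 1.35 = 4.81 m.
A = 4.3 × 2.7 = 11.61 m².
Resultant F = γ·h_c·A = 12.3606 × 4.81 × 11.61 = 690.267 kN.

F ≈ 690.3 kN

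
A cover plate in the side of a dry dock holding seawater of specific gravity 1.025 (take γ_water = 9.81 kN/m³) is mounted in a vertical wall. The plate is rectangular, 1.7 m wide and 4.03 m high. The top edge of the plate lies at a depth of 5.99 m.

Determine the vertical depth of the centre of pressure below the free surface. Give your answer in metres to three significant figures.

γ = 1.025 × 9.81 = 10.05525 kN/m³.
The centroid lies 4.03/2 = 2.015 m below the top edge, so the centroid depth is h_c = 5.99 + 2.015 = 8.005 m.
A = 1.7 × 4.03 = 6.851 m².
Resultant F = γ·h_c·A = 10.05525 × 8.005 × 6.851 = 551.453 kN.
I_c = b·h³/12 = 1.7 × 4.03³/12 = 9.2722 m⁴.
Centre of pressure: y_p = y_c + I_c/(y_c·A) = 8.005 + 9.2722/(8.005 × 6.851) = 8.005 + 0.16907 = 8.17407 m along the plane.

h_p = 8.17 m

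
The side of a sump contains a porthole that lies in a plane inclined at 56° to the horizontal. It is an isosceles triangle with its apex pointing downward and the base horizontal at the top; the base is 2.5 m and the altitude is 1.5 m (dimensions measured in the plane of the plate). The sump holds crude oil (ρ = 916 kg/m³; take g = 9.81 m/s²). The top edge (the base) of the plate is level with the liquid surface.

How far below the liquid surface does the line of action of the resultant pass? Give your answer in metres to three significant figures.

h_p = 0.622 m

γ = ρg = 916 × 9.81 / 1000 = 8.98596 kN/m³.
Let θ = 56° be the plate's angle to the horizontal; measure y along the incline from where the plane meets the free surface. Vertical depth h = y·sinθ with sinθ = 0.829038.
With the apex down, the centroid sits h/3 = 1.5/3 = 0.5 m below the base (the top edge), so y_c = 0.5 m and h_c = 0.5 × 0.829038 = 0.414519 m.
A = ½ × 2.5 × 1.5 = 1.875 m².
Resultant F = γ·h_c·A = 8.98596 × 0.414519 × 1.875 = 6.9841 kN.
I_c = b·h³/36 = 2.5 × 1.5³/36 = 0.234375 m⁴.
Centre of pressure: y_p = y_c + I_c/(y_c·A) = 0.5 + 0.234375/(0.5 × 1.875) = 0.5 + 0.25 = 0.75 m along the plane.
Vertically, h_p = y_p·sinθ = 0.75 × 0.829038 = 0.621779 m.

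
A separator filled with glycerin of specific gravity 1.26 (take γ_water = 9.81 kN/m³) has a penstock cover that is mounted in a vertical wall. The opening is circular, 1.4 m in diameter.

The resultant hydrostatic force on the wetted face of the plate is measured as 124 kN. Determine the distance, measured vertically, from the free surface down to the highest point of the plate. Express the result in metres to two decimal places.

d_top ≈ 5.82 m

γ = 1.26 × 9.81 = 12.3606 kN/m³.
A = π(0.7)² = 1.53938 m².
From F = γ·h_c·A, the centroid depth is h_c = 124/(12.3606 × 1.53938) = 6.51683 m.
The centroid is at the centre, 0.7 m below the top of the plate, so the highest point sits at h_top = 6.51683 − 0.7 = 5.81683 m below the surface.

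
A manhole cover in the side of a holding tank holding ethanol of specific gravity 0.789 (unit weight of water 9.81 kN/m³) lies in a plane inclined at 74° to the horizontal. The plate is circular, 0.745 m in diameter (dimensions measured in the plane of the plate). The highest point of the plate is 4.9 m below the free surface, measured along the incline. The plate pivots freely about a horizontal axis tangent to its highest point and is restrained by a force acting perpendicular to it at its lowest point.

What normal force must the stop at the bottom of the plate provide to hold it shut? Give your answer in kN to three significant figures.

γ = 0.789 × 9.81 = 7.74009 kN/m³.
Let θ = 74° be the plate's angle to the horizontal; measure y along the incline from where the plane meets the free surface. Vertical depth h = y·sinθ with sinθ = 0.961262.
The centroid is at the centre, 0.3725 m below the top of the plate, so y_c = 4.9 + 0.3725 = 5.2725 m and h_c = 5.2725 × 0.961262 = 5.06825 m.
A = π(0.3725)² = 0.435916 m².
Resultant F = γ·h_c·A = 7.74009 × 5.06825 × 0.435916 = 17.1004 kN.
I_c = πr⁴/4 = π × 0.3725⁴/4 = 0.0151215 m⁴.
Centre of pressure: y_p = y_c + I_c/(y_c·A) = 5.2725 + 0.0151215/(5.2725 × 0.435916) = 5.2725 + 0.00657924 = 5.27908 m along the plane.
The resultant acts 0.3725 + 0.00657924 = 0.379079 m (along the plate) below the hinge at the top edge, so the moment about the hinge is M = F × 0.379079 = 17.1004 × 0.379079 = 6.4824 kN·m.
A normal force at the bottom, 0.745 m from the hinge, must supply this moment: P = 6.4824/0.745 = 8.70121 kN.

P ≈ 8.70 kN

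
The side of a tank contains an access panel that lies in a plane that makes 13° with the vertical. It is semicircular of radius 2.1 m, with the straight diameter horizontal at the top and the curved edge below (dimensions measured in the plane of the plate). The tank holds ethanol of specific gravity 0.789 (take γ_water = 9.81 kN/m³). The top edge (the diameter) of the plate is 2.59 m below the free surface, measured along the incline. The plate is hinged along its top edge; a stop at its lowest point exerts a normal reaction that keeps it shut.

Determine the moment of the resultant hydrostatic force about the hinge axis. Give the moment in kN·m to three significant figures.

M ≈ 178 kN·m

γ = 0.789 × 9.81 = 7.74009 kN/m³.
The plate makes 13° with the vertical, i.e. θ = 90° − 13° = 77° to the horizontal. Measuring y along the incline from the free-surface line, vertical depth h = y·sinθ with sinθ = 0.974370.
The centroid of a semicircle lies 4r/(3π) = 0.891268 m from the diameter, here below the top edge, so y_c = 2.59 + 0.891268 = 3.48127 m and h_c = 3.48127 × 0.974370 = 3.39205 m.
A = πr²/2 = π × 2.1²/2 = 6.92721 m².
Resultant F = γ·h_c·A = 7.74009 × 3.39205 × 6.92721 = 181.872 kN.
I_c = (π/8 − 8/(9π))·r⁴ = 0.109757 × 2.1⁴ = 2.13457 m⁴.
Centre of pressure: y_p = y_c + I_c/(y_c·A) = 3.48127 + 2.13457/(3.48127 × 6.92721) = 3.48127 + 0.0885145 = 3.56978 m along the plane.
The resultant acts 0.891268 + 0.0885145 = 0.979783 m (along the plate) below the hinge at the top edge, so the moment about the hinge is M = F × 0.979783 = 181.872 × 0.979783 = 178.195 kN·m.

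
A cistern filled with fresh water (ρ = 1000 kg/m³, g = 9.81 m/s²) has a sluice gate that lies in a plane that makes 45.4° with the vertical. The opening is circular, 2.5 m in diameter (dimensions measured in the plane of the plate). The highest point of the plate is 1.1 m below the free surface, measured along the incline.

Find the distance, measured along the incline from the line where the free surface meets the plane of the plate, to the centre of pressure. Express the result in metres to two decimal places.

y_p = 2.52 m

γ = ρg = 1000 × 9.81 = 9810 N/m³ = 9.81 kN/m³.
The plate makes 45.4° with the vertical, i.e. θ = 90° − 45.4° = 44.6° to the horizontal. Measuring y along the incline from the free-surface line, vertical depth h = y·sinθ with sinθ = 0.702153.
The centroid is at the centre, 1.25 m below the top of the plate, so y_c = 1.1 + 1.25 = 2.35 m and h_c = 2.35 × 0.702153 = 1.65006 m.
A = π(1.25)² = 4.90874 m².
Resultant F = γ·h_c·A = 9.81 × 1.65006 × 4.90874 = 79.4582 kN.
I_c = πr⁴/4 = π × 1.25⁴/4 = 1.91748 m⁴.
Centre of pressure: y_p = y_c + I_c/(y_c·A) = 2.35 + 1.91748/(2.35 × 4.90874) = 2.35 + 0.166224 = 2.51622 m along the plane.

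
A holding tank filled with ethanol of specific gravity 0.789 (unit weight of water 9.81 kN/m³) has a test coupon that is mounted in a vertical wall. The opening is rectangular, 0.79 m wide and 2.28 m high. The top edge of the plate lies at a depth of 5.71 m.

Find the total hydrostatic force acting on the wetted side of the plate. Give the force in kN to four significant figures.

γ = 0.789 × 9.81 = 7.74009 kN/m³.
The centroid lies 2.28/2 = 1.14 m below the top edge, so the centroid depth is h_c = 5.71 + 1.14 = 6.85 m.
A = 0.79 × 2.28 = 1.8012 m².
Resultant F = γ·h_c·A = 7.74009 × 6.85 × 1.8012 = 95.4989 kN.

F ≈ 95.50 kN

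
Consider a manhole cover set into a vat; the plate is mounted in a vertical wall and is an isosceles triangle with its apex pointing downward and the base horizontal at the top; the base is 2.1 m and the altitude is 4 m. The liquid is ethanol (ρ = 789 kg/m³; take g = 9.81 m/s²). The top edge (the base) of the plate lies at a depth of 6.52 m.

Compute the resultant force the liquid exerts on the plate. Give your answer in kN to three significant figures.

F ≈ 255 kN

γ = ρg = 789 × 9.81 / 1000 = 7.74009 kN/m³.
With the apex down, the centroid sits h/3 = 4/3 = 1.33333 m below the base (the top edge), so the centroid depth is h_c = 6.52 + 1.33333 = 7.85333 m.
A = ½ × 2.1 × 4 = 4.2 m².
Resultant F = γ·h_c·A = 7.74009 × 7.85333 × 4.2 = 255.299 kN.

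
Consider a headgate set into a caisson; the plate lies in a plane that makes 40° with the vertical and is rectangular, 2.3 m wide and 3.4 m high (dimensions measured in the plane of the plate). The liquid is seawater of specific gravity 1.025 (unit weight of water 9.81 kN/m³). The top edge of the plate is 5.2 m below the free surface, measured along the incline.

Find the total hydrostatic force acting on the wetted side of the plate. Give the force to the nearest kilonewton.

F ≈ 416 kN

γ = 1.025 × 9.81 = 10.05525 kN/m³.
The plate makes 40° with the vertical, i.e. θ = 90° − 40° = 50° to the horizontal. Measuring y along the incline from the free-surface line, vertical depth h = y·sinθ with sinθ = 0.766044.
The centroid lies 3.4/2 = 1.7 m below the top edge, so y_c = 5.2 + 1.7 = 6.9 m and h_c = 6.9 × 0.766044 = 5.2857 m.
A = 2.3 × 3.4 = 7.82 m².
Resultant F = γ·h_c·A = 10.05525 × 5.2857 × 7.82 = 415.625 kN.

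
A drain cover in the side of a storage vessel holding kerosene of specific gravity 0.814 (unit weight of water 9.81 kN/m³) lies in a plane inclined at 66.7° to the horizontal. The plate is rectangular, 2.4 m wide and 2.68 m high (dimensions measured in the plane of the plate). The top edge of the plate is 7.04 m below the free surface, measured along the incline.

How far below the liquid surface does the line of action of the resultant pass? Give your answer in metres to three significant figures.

γ = 0.814 × 9.81 = 7.98534 kN/m³.
Let θ = 66.7° be the plate's angle to the horizontal; measure y along the incline from where the plane meets the free surface. Vertical depth h = y·sinθ with sinθ = 0.918446.
The centroid lies 2.68/2 = 1.34 m below the top edge, so y_c = 7.04 + 1.34 = 8.38 m and h_c = 8.38 × 0.918446 = 7.69658 m.
A = 2.4 × 2.68 = 6.432 m².
Resultant F = γ·h_c·A = 7.98534 × 7.69658 × 6.432 = 395.309 kN.
I_c = b·h³/12 = 2.4 × 2.68³/12 = 3.84977 m⁴.
Centre of pressure: y_p = y_c + I_c/(y_c·A) = 8.38 + 3.84977/(8.38 × 6.432) = 8.38 + 0.0714241 = 8.45142 m along the plane.
Vertically, h_p = y_p·sinθ = 8.45142 × 0.918446 = 7.76217 m.

h_p = 7.76 m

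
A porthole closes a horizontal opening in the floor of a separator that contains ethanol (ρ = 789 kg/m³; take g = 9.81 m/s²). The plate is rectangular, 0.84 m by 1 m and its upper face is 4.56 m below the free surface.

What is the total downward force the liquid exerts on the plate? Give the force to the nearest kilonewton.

F ≈ 30 kN

γ = ρg = 789 × 9.81 / 1000 = 7.74009 kN/m³.
The plate is horizontal, so pressure is uniform at p = γ·h = 7.74009 × 4.56 = 35.2948 kN/m².
A = 0.84 × 1 = 0.84 m².
F = p·A = 35.2948 × 0.84 = 29.6476 kN.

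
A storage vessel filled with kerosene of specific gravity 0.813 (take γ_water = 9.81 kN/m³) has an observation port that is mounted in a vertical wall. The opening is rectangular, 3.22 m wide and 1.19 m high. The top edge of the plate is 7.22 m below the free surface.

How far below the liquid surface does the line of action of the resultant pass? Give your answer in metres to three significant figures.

γ = 0.813 × 9.81 = 7.97553 kN/m³.
The centroid lies 1.19/2 = 0.595 m below the top edge, so the centroid depth is h_c = 7.22 + 0.595 = 7.815 m.
A = 3.22 × 1.19 = 3.8318 m².
Resultant F = γ·h_c·A = 7.97553 × 7.815 × 3.8318 = 238.831 kN.
I_c = b·h³/12 = 3.22 × 1.19³/12 = 0.452184 m⁴.
Centre of pressure: y_p = y_c + I_c/(y_c·A) = 7.815 + 0.452184/(7.815 × 3.8318) = 7.815 + 0.0151002 = 7.8301 m along the plane.

h_p = 7.83 m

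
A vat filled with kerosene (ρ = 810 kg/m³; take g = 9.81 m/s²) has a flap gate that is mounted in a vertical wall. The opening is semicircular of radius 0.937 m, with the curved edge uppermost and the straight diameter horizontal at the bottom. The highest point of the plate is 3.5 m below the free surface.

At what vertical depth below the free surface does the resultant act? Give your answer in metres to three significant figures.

γ = ρg = 810 × 9.81 / 1000 = 7.9461 kN/m³.
The centroid lies 4r/(3π) = 0.397675 m above the diameter, so r − 4r/(3π) = 0.937 − 0.397675 = 0.539325 m below the topmost point, so the centroid depth is h_c = 3.5 + 0.539325 = 4.03932 m.
A = πr²/2 = π × 0.937²/2 = 1.37911 m².
Resultant F = γ·h_c·A = 7.9461 × 4.03932 × 1.37911 = 44.2651 kN.
I_c = (π/8 − 8/(9π))·r⁴ = 0.109757 × 0.937⁴ = 0.0846039 m⁴.
Centre of pressure: y_p = y_c + I_c/(y_c·A) = 4.03932 + 0.0846039/(4.03932 × 1.37911) = 4.03932 + 0.0151874 = 4.05451 m along the plane.

h_p = 4.05 m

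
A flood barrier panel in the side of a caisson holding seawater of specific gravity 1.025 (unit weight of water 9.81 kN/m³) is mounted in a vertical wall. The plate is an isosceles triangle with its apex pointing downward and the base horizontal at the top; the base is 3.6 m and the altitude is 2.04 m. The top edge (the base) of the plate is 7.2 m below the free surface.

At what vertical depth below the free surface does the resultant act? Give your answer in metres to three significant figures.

γ = 1.025 × 9.81 = 10.05525 kN/m³.
With the apex down, the centroid sits h/3 = 2.04/3 = 0.68 m below the base (the top edge), so the centroid depth is h_c = 7.2 + 0.68 = 7.88 m.
A = ½ × 3.6 × 2.04 = 3.672 m².
Resultant F = γ·h_c·A = 10.05525 × 7.88 × 3.672 = 290.952 kN.
I_c = b·h³/36 = 3.6 × 2.04³/36 = 0.848966 m⁴.
Centre of pressure: y_p = y_c + I_c/(y_c·A) = 7.88 + 0.848966/(7.88 × 3.672) = 7.88 + 0.0293401 = 7.90934 m along the plane.

h_p = 7.91 m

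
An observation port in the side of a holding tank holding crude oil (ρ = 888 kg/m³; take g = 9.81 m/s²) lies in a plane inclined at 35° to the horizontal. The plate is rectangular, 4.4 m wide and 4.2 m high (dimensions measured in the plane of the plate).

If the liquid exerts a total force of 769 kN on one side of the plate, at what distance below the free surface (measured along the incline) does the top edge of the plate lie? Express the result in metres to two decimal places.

γ = ρg = 888 × 9.81 / 1000 = 8.71128 kN/m³.
A = 4.4 × 4.2 = 18.48 m².
From F = γ·h_c·A, the centroid depth is h_c = 769/(8.71128 × 18.48) = 4.77686 m.
Let θ = 35° be the plate's angle to the horizontal; measure y along the incline from where the plane meets the free surface. Vertical depth h = y·sinθ with sinθ = 0.573576.
Along the incline, y_c = h_c/sinθ = 4.77686/0.573576 = 8.32821 m.
The centroid lies 4.2/2 = 2.1 m below the top edge, so the top edge sits at y_top = 8.32821 − 2.1 = 6.22821 m along the incline.

y_top ≈ 6.23 m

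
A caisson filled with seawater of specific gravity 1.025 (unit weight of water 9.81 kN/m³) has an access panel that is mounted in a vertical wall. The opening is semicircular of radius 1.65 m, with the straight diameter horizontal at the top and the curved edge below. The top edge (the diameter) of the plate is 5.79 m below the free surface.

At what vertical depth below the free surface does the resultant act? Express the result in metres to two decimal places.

h_p = 6.52 m

γ = 1.025 × 9.81 = 10.05525 kN/m³.
The centroid of a semicircle lies 4r/(3π) = 0.700282 m from the diameter, here below the top edge, so the centroid depth is h_c = 5.79 + 0.700282 = 6.49028 m.
A = πr²/2 = π × 1.65²/2 = 4.27649 m².
Resultant F = γ·h_c·A = 10.05525 × 6.49028 × 4.27649 = 279.09 kN.
I_c = (π/8 − 8/(9π))·r⁴ = 0.109757 × 1.65⁴ = 0.81352 m⁴.
Centre of pressure: y_p = y_c + I_c/(y_c·A) = 6.49028 + 0.81352/(6.49028 × 4.27649) = 6.49028 + 0.0293101 = 6.51959 m along the plane.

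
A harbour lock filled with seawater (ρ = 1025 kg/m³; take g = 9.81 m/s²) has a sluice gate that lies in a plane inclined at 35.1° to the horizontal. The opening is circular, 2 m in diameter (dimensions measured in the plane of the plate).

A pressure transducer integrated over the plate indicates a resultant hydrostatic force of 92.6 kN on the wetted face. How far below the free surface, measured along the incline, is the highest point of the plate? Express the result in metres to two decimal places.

y_top ≈ 4.10 m

γ = ρg = 1025 × 9.81 / 1000 = 10.05525 kN/m³.
A = π(1)² = 3.14159 m².
From F = γ·h_c·A, the centroid depth is h_c = 92.6/(10.05525 × 3.14159) = 2.93136 m.
Let θ = 35.1° be the plate's angle to the horizontal; measure y along the incline from where the plane meets the free surface. Vertical depth h = y·sinθ with sinθ = 0.575005.
Along the incline, y_c = h_c/sinθ = 2.93136/0.575005 = 5.09797 m.
The centroid is at the centre, 1 m below the top of the plate, so the highest point sits at y_top = 5.09797 − 1 = 4.09797 m along the incline.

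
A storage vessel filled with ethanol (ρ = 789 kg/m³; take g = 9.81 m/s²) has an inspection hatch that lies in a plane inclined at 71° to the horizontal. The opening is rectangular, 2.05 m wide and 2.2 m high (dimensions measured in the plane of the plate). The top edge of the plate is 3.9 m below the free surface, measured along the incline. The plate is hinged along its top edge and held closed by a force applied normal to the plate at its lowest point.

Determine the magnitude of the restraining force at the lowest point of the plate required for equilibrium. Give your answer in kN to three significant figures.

γ = ρg = 789 × 9.81 / 1000 = 7.74009 kN/m³.
Let θ = 71° be the plate's angle to the horizontal; measure y along the incline from where the plane meets the free surface. Vertical depth h = y·sinθ with sinθ = 0.945519.
The centroid lies 2.2/2 = 1.1 m below the top edge, so y_c = 3.9 + 1.1 = 5 m and h_c = 5 × 0.945519 = 4.72759 m.
A = 2.05 × 2.2 = 4.51 m².
Resultant F = γ·h_c·A = 7.74009 × 4.72759 × 4.51 = 165.03 kN.
I_c = b·h³/12 = 2.05 × 2.2³/12 = 1.81903 m⁴.
Centre of pressure: y_p = y_c + I_c/(y_c·A) = 5 + 1.81903/(5 × 4.51) = 5 + 0.0806665 = 5.08067 m along the plane.
The resultant acts 1.1 + 0.0806665 = 1.18067 m (along the plate) below the hinge at the top edge, so the moment about the hinge is M = F × 1.18067 = 165.03 × 1.18067 = 194.846 kN·m.
A normal force at the bottom, 2.2 m from the hinge, must supply this moment: P = 194.846/2.2 = 88.5664 kN.

P ≈ 88.6 kN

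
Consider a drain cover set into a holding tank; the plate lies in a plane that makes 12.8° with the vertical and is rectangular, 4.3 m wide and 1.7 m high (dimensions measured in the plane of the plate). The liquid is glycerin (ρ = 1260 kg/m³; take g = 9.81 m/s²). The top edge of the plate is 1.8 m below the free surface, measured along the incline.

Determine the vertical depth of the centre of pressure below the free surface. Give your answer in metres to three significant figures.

γ = ρg = 1260 × 9.81 / 1000 = 12.3606 kN/m³.
The plate makes 12.8° with the vertical, i.e. θ = 90° − 12.8° = 77.2° to the horizontal. Measuring y along the incline from the free-surface line, vertical depth h = y·sinθ with sinθ = 0.975149.
The centroid lies 1.7/2 = 0.85 m below the top edge, so y_c = 1.8 + 0.85 = 2.65 m and h_c = 2.65 × 0.975149 = 2.58414 m.
A = 4.3 × 1.7 = 7.31 m².
Resultant F = γ·h_c·A = 12.3606 × 2.58414 × 7.31 = 233.493 kN.
I_c = b·h³/12 = 4.3 × 1.7³/12 = 1.76049 m⁴.
Centre of pressure: y_p = y_c + I_c/(y_c·A) = 2.65 + 1.76049/(2.65 × 7.31) = 2.65 + 0.0908804 = 2.74088 m along the plane.
Vertically, h_p = y_p·sinθ = 2.74088 × 0.975149 = 2.67277 m.

h_p = 2.67 m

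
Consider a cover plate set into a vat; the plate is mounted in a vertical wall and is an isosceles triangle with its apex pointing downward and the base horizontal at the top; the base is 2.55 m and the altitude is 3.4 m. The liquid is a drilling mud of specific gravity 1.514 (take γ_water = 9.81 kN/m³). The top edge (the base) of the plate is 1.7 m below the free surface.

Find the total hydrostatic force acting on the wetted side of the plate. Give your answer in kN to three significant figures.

F ≈ 182 kN

γ = 1.514 × 9.81 = 14.85234 kN/m³.
With the apex down, the centroid sits h/3 = 3.4/3 = 1.13333 m below the base (the top edge), so the centroid depth is h_c = 1.7 + 1.13333 = 2.83333 m.
A = ½ × 2.55 × 3.4 = 4.335 m².
Resultant F = γ·h_c·A = 14.85234 × 2.83333 × 4.335 = 182.424 kN.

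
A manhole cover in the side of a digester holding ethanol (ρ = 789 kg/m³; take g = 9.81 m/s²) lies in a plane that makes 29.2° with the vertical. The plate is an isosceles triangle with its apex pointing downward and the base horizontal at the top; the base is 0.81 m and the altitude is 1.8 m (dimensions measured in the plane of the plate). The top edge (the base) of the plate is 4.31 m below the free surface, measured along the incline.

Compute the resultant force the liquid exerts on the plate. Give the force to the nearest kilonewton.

F ≈ 24 kN

γ = ρg = 789 × 9.81 / 1000 = 7.74009 kN/m³.
The plate makes 29.2° with the vertical, i.e. θ = 90° − 29.2° = 60.8° to the horizontal. Measuring y along the incline from the free-surface line, vertical depth h = y·sinθ with sinθ = 0.872922.
With the apex down, the centroid sits h/3 = 1.8/3 = 0.6 m below the base (the top edge), so y_c = 4.31 + 0.6 = 4.91 m and h_c = 4.91 × 0.872922 = 4.28605 m.
A = ½ × 0.81 × 1.8 = 0.729 m².
Resultant F = γ·h_c·A = 7.74009 × 4.28605 × 0.729 = 24.1841 kN.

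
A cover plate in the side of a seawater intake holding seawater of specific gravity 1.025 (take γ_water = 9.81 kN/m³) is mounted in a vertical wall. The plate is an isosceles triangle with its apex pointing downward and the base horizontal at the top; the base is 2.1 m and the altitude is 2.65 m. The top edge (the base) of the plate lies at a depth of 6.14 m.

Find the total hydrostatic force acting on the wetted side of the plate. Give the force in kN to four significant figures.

F ≈ 196.5 kN

γ = 1.025 × 9.81 = 10.05525 kN/m³.
With the apex down, the centroid sits h/3 = 2.65/3 = 0.883333 m below the base (the top edge), so the centroid depth is h_c = 6.14 + 0.883333 = 7.02333 m.
A = ½ × 2.1 × 2.65 = 2.7825 m².
Resultant F = γ·h_c·A = 10.05525 × 7.02333 × 2.7825 = 196.504 kN.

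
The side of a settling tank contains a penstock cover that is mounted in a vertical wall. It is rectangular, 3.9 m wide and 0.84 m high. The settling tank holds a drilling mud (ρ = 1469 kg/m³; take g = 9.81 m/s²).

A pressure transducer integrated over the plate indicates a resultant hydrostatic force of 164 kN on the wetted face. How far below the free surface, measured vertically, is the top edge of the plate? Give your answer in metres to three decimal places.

γ = ρg = 1469 × 9.81 / 1000 = 14.41089 kN/m³.
A = 3.9 × 0.84 = 3.276 m².
From F = γ·h_c·A, the centroid depth is h_c = 164/(14.41089 × 3.276) = 3.47383 m.
The centroid lies 0.84/2 = 0.42 m below the top edge, so the top edge sits at h_top = 3.47383 − 0.42 = 3.05383 m below the surface.

d_top ≈ 3.054 m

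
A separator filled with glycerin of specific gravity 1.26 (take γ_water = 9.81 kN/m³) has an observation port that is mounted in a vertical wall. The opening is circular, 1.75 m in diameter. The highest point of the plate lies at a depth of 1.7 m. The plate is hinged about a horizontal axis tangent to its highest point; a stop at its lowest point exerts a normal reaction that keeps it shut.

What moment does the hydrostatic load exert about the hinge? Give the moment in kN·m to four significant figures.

γ = 1.26 × 9.81 = 12.3606 kN/m³.
The centroid is at the centre, 0.875 m below the top of the plate, so the centroid depth is h_c = 1.7 + 0.875 = 2.575 m.
A = π(0.875)² = 2.40528 m².
Resultant F = γ·h_c·A = 12.3606 × 2.575 × 2.40528 = 76.5566 kN.
I_c = πr⁴/4 = π × 0.875⁴/4 = 0.460386 m⁴.
Centre of pressure: y_p = y_c + I_c/(y_c·A) = 2.575 + 0.460386/(2.575 × 2.40528) = 2.575 + 0.0743326 = 2.64933 m along the plane.
The resultant acts 0.875 + 0.0743326 = 0.949333 m (along the plate) below the hinge at the top edge, so the moment about the hinge is M = F × 0.949333 = 76.5566 × 0.949333 = 72.6777 kN·m.

M ≈ 72.68 kN·m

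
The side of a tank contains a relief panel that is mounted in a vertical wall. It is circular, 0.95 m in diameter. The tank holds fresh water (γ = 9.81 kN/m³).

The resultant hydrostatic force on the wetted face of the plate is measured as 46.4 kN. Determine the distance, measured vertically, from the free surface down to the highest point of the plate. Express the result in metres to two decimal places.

d_top ≈ 6.20 m

γ = 9.81 kN/m³.
A = π(0.475)² = 0.708822 m².
From F = γ·h_c·A, the centroid depth is h_c = 46.4/(9.81 × 0.708822) = 6.67286 m.
The centroid is at the centre, 0.475 m below the top of the plate, so the highest point sits at h_top = 6.67286 − 0.475 = 6.19786 m below the surface.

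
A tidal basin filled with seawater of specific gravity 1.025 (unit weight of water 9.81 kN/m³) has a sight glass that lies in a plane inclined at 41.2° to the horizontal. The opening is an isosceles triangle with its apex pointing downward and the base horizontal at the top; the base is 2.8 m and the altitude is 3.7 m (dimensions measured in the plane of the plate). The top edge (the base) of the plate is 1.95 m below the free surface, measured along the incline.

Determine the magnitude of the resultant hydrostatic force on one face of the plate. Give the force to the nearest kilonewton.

F ≈ 109 kN

γ = 1.025 × 9.81 = 10.05525 kN/m³.
Let θ = 41.2° be the plate's angle to the horizontal; measure y along the incline from where the plane meets the free surface. Vertical depth h = y·sinθ with sinθ = 0.658689.
With the apex down, the centroid sits h/3 = 3.7/3 = 1.23333 m below the base (the top edge), so y_c = 1.95 + 1.23333 = 3.18333 m and h_c = 3.18333 × 0.658689 = 2.09682 m.
A = ½ × 2.8 × 3.7 = 5.18 m².
Resultant F = γ·h_c·A = 10.05525 × 2.09682 × 5.18 = 109.215 kN.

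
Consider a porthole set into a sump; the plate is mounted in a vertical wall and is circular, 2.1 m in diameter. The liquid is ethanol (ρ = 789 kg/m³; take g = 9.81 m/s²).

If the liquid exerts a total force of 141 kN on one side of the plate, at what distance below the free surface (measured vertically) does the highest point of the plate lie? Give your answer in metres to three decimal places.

γ = ρg = 789 × 9.81 / 1000 = 7.74009 kN/m³.
A = π(1.05)² = 3.46361 m².
From F = γ·h_c·A, the centroid depth is h_c = 141/(7.74009 × 3.46361) = 5.2595 m.
The centroid is at the centre, 1.05 m below the top of the plate, so the highest point sits at h_top = 5.2595 − 1.05 = 4.2095 m below the surface.

d_top ≈ 4.210 m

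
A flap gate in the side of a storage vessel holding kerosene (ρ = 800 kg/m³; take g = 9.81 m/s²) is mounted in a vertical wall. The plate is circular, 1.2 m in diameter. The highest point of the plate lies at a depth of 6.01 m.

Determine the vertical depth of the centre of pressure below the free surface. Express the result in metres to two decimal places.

γ = ρg = 800 × 9.81 / 1000 = 7.848 kN/m³.
The centroid is at the centre, 0.6 m below the top of the plate, so the centroid depth is h_c = 6.01 + 0.6 = 6.61 m.
A = π(0.6)² = 1.13097 m².
Resultant F = γ·h_c·A = 7.848 × 6.61 × 1.13097 = 58.6694 kN.
I_c = πr⁴/4 = π × 0.6⁴/4 = 0.101788 m⁴.
Centre of pressure: y_p = y_c + I_c/(y_c·A) = 6.61 + 0.101788/(6.61 × 1.13097) = 6.61 + 0.0136158 = 6.62362 m along the plane.

h_p = 6.62 m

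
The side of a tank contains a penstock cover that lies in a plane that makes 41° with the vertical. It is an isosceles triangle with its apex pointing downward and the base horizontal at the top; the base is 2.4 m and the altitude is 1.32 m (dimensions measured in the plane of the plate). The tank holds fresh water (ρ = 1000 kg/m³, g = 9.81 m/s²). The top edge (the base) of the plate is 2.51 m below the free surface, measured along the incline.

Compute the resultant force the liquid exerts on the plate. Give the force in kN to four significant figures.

F ≈ 34.60 kN

γ = ρg = 1000 × 9.81 = 9810 N/m³ = 9.81 kN/m³.
The plate makes 41° with the vertical, i.e. θ = 90° − 41° = 49° to the horizontal. Measuring y along the incline from the free-surface line, vertical depth h = y·sinθ with sinθ = 0.754710.
With the apex down, the centroid sits h/3 = 1.32/3 = 0.44 m below the base (the top edge), so y_c = 2.51 + 0.44 = 2.95 m and h_c = 2.95 × 0.754710 = 2.22639 m.
A = ½ × 2.4 × 1.32 = 1.584 m².
Resultant F = γ·h_c·A = 9.81 × 2.22639 × 1.584 = 34.596 kN.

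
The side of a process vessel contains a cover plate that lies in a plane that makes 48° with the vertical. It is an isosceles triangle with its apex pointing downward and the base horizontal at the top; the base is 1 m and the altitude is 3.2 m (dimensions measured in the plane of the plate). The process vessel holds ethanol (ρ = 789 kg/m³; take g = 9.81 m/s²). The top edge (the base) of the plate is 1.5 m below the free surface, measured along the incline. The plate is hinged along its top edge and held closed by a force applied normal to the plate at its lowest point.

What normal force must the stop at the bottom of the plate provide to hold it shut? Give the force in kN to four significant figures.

P ≈ 8.563 kN

γ = ρg = 789 × 9.81 / 1000 = 7.74009 kN/m³.
The plate makes 48° with the vertical, i.e. θ = 90° − 48° = 42° to the horizontal. Measuring y along the incline from the free-surface line, vertical depth h = y·sinθ with sinθ = 0.669131.
With the apex down, the centroid sits h/3 = 3.2/3 = 1.06667 m below the base (the top edge), so y_c = 1.5 + 1.06667 = 2.56667 m and h_c = 2.56667 × 0.669131 = 1.71744 m.
A = ½ × 1 × 3.2 = 1.6 m².
Resultant F = γ·h_c·A = 7.74009 × 1.71744 × 1.6 = 21.269 kN.
I_c = b·h³/36 = 1 × 3.2³/36 = 0.910222 m⁴.
Centre of pressure: y_p = y_c + I_c/(y_c·A) = 2.56667 + 0.910222/(2.56667 × 1.6) = 2.56667 + 0.221645 = 2.78831 m along the plane.
The resultant acts 1.06667 + 0.221645 = 1.28832 m (along the plate) below the hinge at the top edge, so the moment about the hinge is M = F × 1.28832 = 21.269 × 1.28832 = 27.4013 kN·m.
A normal force at the bottom, 3.2 m from the hinge, must supply this moment: P = 27.4013/3.2 = 8.56291 kN.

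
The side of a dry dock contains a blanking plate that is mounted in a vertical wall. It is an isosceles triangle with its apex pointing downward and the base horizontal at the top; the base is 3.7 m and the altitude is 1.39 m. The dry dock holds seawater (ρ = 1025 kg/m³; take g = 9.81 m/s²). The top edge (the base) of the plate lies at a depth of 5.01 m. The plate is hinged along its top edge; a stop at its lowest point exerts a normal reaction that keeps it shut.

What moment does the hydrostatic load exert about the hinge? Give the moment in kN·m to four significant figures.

γ = ρg = 1025 × 9.81 / 1000 = 10.05525 kN/m³.
With the apex down, the centroid sits h/3 = 1.39/3 = 0.463333 m below the base (the top edge), so the centroid depth is h_c = 5.01 + 0.463333 = 5.47333 m.
A = ½ × 3.7 × 1.39 = 2.5715 m².
Resultant F = γ·h_c·A = 10.05525 × 5.47333 × 2.5715 = 141.524 kN.
I_c = b·h³/36 = 3.7 × 1.39³/36 = 0.276022 m⁴.
Centre of pressure: y_p = y_c + I_c/(y_c·A) = 5.47333 + 0.276022/(5.47333 × 2.5715) = 5.47333 + 0.0196113 = 5.49294 m along the plane.
The resultant acts 0.463333 + 0.0196113 = 0.482944 m (along the plate) below the hinge at the top edge, so the moment about the hinge is M = F × 0.482944 = 141.524 × 0.482944 = 68.3482 kN·m.

M ≈ 68.35 kN·m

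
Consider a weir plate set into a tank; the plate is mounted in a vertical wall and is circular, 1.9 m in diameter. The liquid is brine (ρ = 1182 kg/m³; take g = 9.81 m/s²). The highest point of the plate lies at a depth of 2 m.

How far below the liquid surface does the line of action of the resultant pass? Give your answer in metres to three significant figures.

h_p = 3.03 m

γ = ρg = 1182 × 9.81 / 1000 = 11.59542 kN/m³.
The centroid is at the centre, 0.95 m below the top of the plate, so the centroid depth is h_c = 2 + 0.95 = 2.95 m.
A = π(0.95)² = 2.83529 m².
Resultant F = γ·h_c·A = 11.59542 × 2.95 × 2.83529 = 96.9853 kN.
I_c = πr⁴/4 = π × 0.95⁴/4 = 0.639712 m⁴.
Centre of pressure: y_p = y_c + I_c/(y_c·A) = 2.95 + 0.639712/(2.95 × 2.83529) = 2.95 + 0.076483 = 3.02648 m along the plane.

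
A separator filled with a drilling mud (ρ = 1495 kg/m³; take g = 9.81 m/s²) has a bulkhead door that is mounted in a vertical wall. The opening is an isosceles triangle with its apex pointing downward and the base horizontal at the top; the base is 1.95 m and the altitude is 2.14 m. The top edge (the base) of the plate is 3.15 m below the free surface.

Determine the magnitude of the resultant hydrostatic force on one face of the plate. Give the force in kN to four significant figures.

γ = ρg = 1495 × 9.81 / 1000 = 14.66595 kN/m³.
With the apex down, the centroid sits h/3 = 2.14/3 = 0.713333 m below the base (the top edge), so the centroid depth is h_c = 3.15 + 0.713333 = 3.86333 m.
A = ½ × 1.95 × 2.14 = 2.0865 m².
Resultant F = γ·h_c·A = 14.66595 × 3.86333 × 2.0865 = 118.22 kN.

F ≈ 118.2 kN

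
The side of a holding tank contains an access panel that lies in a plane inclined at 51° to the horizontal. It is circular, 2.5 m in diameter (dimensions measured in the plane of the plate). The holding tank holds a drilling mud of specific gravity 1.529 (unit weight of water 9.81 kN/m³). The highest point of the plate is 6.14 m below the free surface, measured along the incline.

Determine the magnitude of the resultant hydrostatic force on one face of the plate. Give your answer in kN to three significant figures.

F ≈ 423 kN

γ = 1.529 × 9.81 = 14.99949 kN/m³.
Let θ = 51° be the plate's angle to the horizontal; measure y along the incline from where the plane meets the free surface. Vertical depth h = y·sinθ with sinθ = 0.777146.
The centroid is at the centre, 1.25 m below the top of the plate, so y_c = 6.14 + 1.25 = 7.39 m and h_c = 7.39 × 0.777146 = 5.74311 m.
A = π(1.25)² = 4.90874 m².
Resultant F = γ·h_c·A = 14.99949 × 5.74311 × 4.90874 = 422.857 kN.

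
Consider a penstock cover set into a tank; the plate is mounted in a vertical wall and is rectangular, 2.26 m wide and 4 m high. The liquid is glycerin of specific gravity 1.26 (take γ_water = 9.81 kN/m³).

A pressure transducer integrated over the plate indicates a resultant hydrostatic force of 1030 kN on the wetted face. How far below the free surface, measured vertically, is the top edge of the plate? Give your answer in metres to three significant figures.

d_top ≈ 7.22 m

γ = 1.26 × 9.81 = 12.3606 kN/m³.
A = 2.26 × 4 = 9.04 m².
From F = γ·h_c·A, the centroid depth is h_c = 1030/(12.3606 × 9.04) = 9.21784 m.
The centroid lies 4/2 = 2 m below the top edge, so the top edge sits at h_top = 9.21784 − 2 = 7.21784 m below the surface.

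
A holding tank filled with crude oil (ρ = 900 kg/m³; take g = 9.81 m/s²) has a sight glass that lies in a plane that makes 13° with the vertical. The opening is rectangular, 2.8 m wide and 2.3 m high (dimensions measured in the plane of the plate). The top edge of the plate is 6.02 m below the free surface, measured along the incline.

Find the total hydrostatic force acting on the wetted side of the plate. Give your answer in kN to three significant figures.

F ≈ 397 kN

γ = ρg = 900 × 9.81 / 1000 = 8.829 kN/m³.
The plate makes 13° with the vertical, i.e. θ = 90° − 13° = 77° to the horizontal. Measuring y along the incline from the free-surface line, vertical depth h = y·sinθ with sinθ = 0.974370.
The centroid lies 2.3/2 = 1.15 m below the top edge, so y_c = 6.02 + 1.15 = 7.17 m and h_c = 7.17 × 0.974370 = 6.98623 m.
A = 2.8 × 2.3 = 6.44 m².
Resultant F = γ·h_c·A = 8.829 × 6.98623 × 6.44 = 397.228 kN.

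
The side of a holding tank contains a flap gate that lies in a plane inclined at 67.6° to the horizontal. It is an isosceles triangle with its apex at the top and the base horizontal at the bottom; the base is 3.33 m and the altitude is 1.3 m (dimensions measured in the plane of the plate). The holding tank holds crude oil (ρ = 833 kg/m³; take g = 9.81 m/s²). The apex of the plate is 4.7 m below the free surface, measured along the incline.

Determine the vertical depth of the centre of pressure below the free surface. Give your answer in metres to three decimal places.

h_p = 5.162 m

γ = ρg = 833 × 9.81 / 1000 = 8.17173 kN/m³.
Let θ = 67.6° be the plate's angle to the horizontal; measure y along the incline from where the plane meets the free surface. Vertical depth h = y·sinθ with sinθ = 0.924546.
With the apex up, the centroid sits 2h/3 = 2 × 1.3/3 = 0.866667 m below the apex, so y_c = 4.7 + 0.866667 = 5.56667 m and h_c = 5.56667 × 0.924546 = 5.14664 m.
A = ½ × 3.33 × 1.3 = 2.1645 m².
Resultant F = γ·h_c·A = 8.17173 × 5.14664 × 2.1645 = 91.0323 kN.
I_c = b·h³/36 = 3.33 × 1.3³/36 = 0.203223 m⁴.
Centre of pressure: y_p = y_c + I_c/(y_c·A) = 5.56667 + 0.203223/(5.56667 × 2.1645) = 5.56667 + 0.0168663 = 5.58354 m along the plane.
Vertically, h_p = y_p·sinθ = 5.58354 × 0.924546 = 5.16224 m.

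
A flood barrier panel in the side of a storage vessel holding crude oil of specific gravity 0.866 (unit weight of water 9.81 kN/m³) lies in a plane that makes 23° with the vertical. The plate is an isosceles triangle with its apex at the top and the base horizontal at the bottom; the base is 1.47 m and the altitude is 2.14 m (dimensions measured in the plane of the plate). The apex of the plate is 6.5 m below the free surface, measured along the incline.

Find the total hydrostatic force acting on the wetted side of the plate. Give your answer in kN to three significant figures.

γ = 0.866 × 9.81 = 8.49546 kN/m³.
The plate makes 23° with the vertical, i.e. θ = 90° − 23° = 67° to the horizontal. Measuring y along the incline from the free-surface line, vertical depth h = y·sinθ with sinθ = 0.920505.
With the apex up, the centroid sits 2h/3 = 2 × 2.14/3 = 1.42667 m below the apex, so y_c = 6.5 + 1.42667 = 7.92667 m and h_c = 7.92667 × 0.920505 = 7.29654 m.
A = ½ × 1.47 × 2.14 = 1.5729 m².
Resultant F = γ·h_c·A = 8.49546 × 7.29654 × 1.5729 = 97.5001 kN.

F ≈ 97.5 kN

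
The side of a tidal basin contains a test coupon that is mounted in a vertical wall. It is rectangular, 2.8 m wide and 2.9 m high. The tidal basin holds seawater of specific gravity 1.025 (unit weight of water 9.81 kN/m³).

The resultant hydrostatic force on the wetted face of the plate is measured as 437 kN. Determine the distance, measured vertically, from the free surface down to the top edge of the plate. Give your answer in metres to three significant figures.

d_top ≈ 3.90 m

γ = 1.025 × 9.81 = 10.05525 kN/m³.
A = 2.8 × 2.9 = 8.12 m².
From F = γ·h_c·A, the centroid depth is h_c = 437/(10.05525 × 8.12) = 5.3522 m.
The centroid lies 2.9/2 = 1.45 m below the top edge, so the top edge sits at h_top = 5.3522 − 1.45 = 3.9022 m below the surface.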